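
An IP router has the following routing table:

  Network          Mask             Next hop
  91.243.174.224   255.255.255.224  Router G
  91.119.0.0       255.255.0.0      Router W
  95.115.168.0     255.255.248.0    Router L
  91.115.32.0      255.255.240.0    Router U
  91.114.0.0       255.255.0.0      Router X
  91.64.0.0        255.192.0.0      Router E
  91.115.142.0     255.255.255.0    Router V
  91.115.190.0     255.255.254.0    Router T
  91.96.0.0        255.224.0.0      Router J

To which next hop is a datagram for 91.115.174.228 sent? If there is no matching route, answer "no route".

Router J

Routes whose prefix contains 91.115.174.228:
  91.64.0.0/10 (91.64.0.0 - 91.127.255.255) -> Router E
  91.96.0.0/11 (91.96.0.0 - 91.127.255.255) -> Router J
More-specific entries that do NOT match:
  91.243.174.224/27 (91.243.174.224 - 91.243.174.255) does not contain 91.115.174.228
  91.115.142.0/24 (91.115.142.0 - 91.115.142.255) does not contain 91.115.174.228
  91.115.190.0/23 (91.115.190.0 - 91.115.191.255) does not contain 91.115.174.228
  95.115.168.0/21 (95.115.168.0 - 95.115.175.255) does not contain 91.115.174.228
  91.115.32.0/20 (91.115.32.0 - 91.115.47.255) does not contain 91.115.174.228
  91.119.0.0/16 (91.119.0.0 - 91.119.255.255) does not contain 91.115.174.228
  91.114.0.0/16 (91.114.0.0 - 91.114.255.255) does not contain 91.115.174.228
Longest matching prefix is /11 -> next hop Router J.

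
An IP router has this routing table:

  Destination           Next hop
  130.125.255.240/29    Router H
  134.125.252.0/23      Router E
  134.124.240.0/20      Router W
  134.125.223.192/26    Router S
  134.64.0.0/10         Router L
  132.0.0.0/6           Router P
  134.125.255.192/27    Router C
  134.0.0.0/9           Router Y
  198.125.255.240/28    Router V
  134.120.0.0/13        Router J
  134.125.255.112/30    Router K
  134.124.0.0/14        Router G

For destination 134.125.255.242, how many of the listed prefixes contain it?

5

Prefixes containing 134.125.255.242:
  132.0.0.0/6 (132.0.0.0 - 135.255.255.255)
  134.0.0.0/9 (134.0.0.0 - 134.127.255.255)
  134.64.0.0/10 (134.64.0.0 - 134.127.255.255)
  134.120.0.0/13 (134.120.0.0 - 134.127.255.255)
  134.124.0.0/14 (134.124.0.0 - 134.127.255.255)
Total matching entries: 5.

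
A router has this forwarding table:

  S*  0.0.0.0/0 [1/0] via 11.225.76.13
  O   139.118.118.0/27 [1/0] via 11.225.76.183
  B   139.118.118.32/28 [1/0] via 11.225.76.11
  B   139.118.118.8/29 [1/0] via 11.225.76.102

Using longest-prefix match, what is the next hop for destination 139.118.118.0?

Routes whose prefix contains 139.118.118.0:
  0.0.0.0/0 (default, matches everything) -> 11.225.76.13
  139.118.118.0/27 (139.118.118.0 - 139.118.118.31) -> 11.225.76.183
More-specific entries that do NOT match:
  139.118.118.8/29 (139.118.118.8 - 139.118.118.15) does not contain 139.118.118.0
  139.118.118.32/28 (139.118.118.32 - 139.118.118.47) does not contain 139.118.118.0
Longest matching prefix is /27 -> next hop 11.225.76.183.

11.225.76.183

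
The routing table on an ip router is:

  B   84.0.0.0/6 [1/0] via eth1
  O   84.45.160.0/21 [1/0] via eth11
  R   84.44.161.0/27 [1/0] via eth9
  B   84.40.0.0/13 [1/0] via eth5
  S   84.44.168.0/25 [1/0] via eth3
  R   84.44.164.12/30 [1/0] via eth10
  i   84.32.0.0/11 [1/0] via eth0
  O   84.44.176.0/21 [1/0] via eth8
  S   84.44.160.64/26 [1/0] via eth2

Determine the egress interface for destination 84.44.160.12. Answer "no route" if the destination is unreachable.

eth5

Routes whose prefix contains 84.44.160.12:
  84.0.0.0/6 (84.0.0.0 - 87.255.255.255) -> eth1
  84.32.0.0/11 (84.32.0.0 - 84.63.255.255) -> eth0
  84.40.0.0/13 (84.40.0.0 - 84.47.255.255) -> eth5
More-specific entries that do NOT match:
  84.44.164.12/30 (84.44.164.12 - 84.44.164.15) does not contain 84.44.160.12
  84.44.161.0/27 (84.44.161.0 - 84.44.161.31) does not contain 84.44.160.12
  84.44.160.64/26 (84.44.160.64 - 84.44.160.127) does not contain 84.44.160.12
  84.44.168.0/25 (84.44.168.0 - 84.44.168.127) does not contain 84.44.160.12
  84.45.160.0/21 (84.45.160.0 - 84.45.167.255) does not contain 84.44.160.12
  84.44.176.0/21 (84.44.176.0 - 84.44.183.255) does not contain 84.44.160.12
Longest matching prefix is /13 -> interface eth5.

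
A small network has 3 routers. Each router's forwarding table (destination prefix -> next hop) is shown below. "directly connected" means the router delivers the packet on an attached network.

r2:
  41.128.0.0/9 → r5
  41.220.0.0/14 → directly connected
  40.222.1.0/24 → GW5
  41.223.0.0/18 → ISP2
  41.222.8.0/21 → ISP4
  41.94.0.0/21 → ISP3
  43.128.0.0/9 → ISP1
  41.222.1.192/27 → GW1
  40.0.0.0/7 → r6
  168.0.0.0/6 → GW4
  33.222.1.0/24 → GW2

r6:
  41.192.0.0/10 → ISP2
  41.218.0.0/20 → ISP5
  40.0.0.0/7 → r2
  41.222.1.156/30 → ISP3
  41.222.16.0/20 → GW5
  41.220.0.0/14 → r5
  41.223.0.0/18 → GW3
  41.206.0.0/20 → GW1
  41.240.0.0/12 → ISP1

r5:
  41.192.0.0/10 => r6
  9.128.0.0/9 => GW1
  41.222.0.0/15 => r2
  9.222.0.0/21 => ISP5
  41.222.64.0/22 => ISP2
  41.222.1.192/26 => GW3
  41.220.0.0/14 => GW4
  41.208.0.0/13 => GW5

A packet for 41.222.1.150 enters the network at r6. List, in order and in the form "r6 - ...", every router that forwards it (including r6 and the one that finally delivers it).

At r6: longest match for 41.222.1.150 is 41.220.0.0/14 -> r5
At r5: longest match for 41.222.1.150 is 41.222.0.0/15 -> r2
At r2: longest match for 41.222.1.150 is 41.220.0.0/14 -> directly connected

r6 - r5 - r2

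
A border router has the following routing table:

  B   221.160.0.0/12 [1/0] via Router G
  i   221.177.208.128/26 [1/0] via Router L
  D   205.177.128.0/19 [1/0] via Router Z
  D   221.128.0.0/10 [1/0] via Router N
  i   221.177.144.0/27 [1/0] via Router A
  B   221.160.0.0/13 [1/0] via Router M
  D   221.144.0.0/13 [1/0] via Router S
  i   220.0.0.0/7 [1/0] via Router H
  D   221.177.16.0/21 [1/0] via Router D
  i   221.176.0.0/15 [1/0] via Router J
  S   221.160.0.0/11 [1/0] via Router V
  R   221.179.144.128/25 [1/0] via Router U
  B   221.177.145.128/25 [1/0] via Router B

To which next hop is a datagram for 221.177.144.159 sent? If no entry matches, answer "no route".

Router J

Routes whose prefix contains 221.177.144.159:
  220.0.0.0/7 (220.0.0.0 - 221.255.255.255) -> Router H
  221.128.0.0/10 (221.128.0.0 - 221.191.255.255) -> Router N
  221.160.0.0/11 (221.160.0.0 - 221.191.255.255) -> Router V
  221.176.0.0/15 (221.176.0.0 - 221.177.255.255) -> Router J
More-specific entries that do NOT match:
  221.177.144.0/27 (221.177.144.0 - 221.177.144.31) does not contain 221.177.144.159
  221.177.208.128/26 (221.177.208.128 - 221.177.208.191) does not contain 221.177.144.159
  221.179.144.128/25 (221.179.144.128 - 221.179.144.255) does not contain 221.177.144.159
  221.177.145.128/25 (221.177.145.128 - 221.177.145.255) does not contain 221.177.144.159
  221.177.16.0/21 (221.177.16.0 - 221.177.23.255) does not contain 221.177.144.159
  205.177.128.0/19 (205.177.128.0 - 205.177.159.255) does not contain 221.177.144.159
Longest matching prefix is /15 -> next hop Router J.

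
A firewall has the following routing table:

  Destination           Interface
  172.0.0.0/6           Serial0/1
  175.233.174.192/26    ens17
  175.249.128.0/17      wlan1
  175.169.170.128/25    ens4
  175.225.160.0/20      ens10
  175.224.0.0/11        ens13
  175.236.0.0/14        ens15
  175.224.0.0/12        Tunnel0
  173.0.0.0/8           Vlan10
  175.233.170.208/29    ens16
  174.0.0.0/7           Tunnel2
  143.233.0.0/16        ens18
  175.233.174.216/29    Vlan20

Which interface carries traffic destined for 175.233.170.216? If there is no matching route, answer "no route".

Tunnel0

Routes whose prefix contains 175.233.170.216:
  172.0.0.0/6 (172.0.0.0 - 175.255.255.255) -> Serial0/1
  174.0.0.0/7 (174.0.0.0 - 175.255.255.255) -> Tunnel2
  175.224.0.0/11 (175.224.0.0 - 175.255.255.255) -> ens13
  175.224.0.0/12 (175.224.0.0 - 175.239.255.255) -> Tunnel0
More-specific entries that do NOT match:
  175.233.170.208/29 (175.233.170.208 - 175.233.170.215) does not contain 175.233.170.216
  175.233.174.216/29 (175.233.174.216 - 175.233.174.223) does not contain 175.233.170.216
  175.233.174.192/26 (175.233.174.192 - 175.233.174.255) does not contain 175.233.170.216
  175.169.170.128/25 (175.169.170.128 - 175.169.170.255) does not contain 175.233.170.216
  175.225.160.0/20 (175.225.160.0 - 175.225.175.255) does not contain 175.233.170.216
  175.249.128.0/17 (175.249.128.0 - 175.249.255.255) does not contain 175.233.170.216
  143.233.0.0/16 (143.233.0.0 - 143.233.255.255) does not contain 175.233.170.216
  175.236.0.0/14 (175.236.0.0 - 175.239.255.255) does not contain 175.233.170.216
Longest matching prefix is /12 -> interface Tunnel0.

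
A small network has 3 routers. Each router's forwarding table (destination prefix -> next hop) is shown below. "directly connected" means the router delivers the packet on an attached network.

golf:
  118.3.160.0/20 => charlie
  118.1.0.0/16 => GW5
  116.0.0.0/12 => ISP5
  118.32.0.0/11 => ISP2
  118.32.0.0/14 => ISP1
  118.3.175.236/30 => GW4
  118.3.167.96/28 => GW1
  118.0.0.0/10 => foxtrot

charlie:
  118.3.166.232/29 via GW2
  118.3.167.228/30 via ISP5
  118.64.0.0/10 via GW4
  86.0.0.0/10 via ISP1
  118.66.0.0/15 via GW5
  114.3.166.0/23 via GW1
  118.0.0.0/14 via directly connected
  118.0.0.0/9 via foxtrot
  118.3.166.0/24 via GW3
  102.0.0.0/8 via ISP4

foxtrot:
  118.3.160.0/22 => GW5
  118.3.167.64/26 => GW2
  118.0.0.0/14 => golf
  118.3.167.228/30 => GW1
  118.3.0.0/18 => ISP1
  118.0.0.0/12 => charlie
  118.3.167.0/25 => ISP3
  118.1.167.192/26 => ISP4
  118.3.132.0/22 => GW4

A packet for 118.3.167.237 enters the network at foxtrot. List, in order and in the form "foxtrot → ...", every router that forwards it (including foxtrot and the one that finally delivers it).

At foxtrot: longest match for 118.3.167.237 is 118.0.0.0/14 -> golf
At golf: longest match for 118.3.167.237 is 118.3.160.0/20 -> charlie
At charlie: longest match for 118.3.167.237 is 118.0.0.0/14 -> directly connected

foxtrot → golf → charlie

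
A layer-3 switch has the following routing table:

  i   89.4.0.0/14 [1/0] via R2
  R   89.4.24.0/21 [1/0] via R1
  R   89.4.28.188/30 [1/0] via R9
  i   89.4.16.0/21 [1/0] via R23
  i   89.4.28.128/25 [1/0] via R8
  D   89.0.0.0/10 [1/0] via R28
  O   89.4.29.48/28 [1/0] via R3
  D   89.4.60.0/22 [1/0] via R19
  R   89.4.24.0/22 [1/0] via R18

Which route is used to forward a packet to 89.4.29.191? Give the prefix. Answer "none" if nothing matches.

89.4.24.0/21

Entries matching 89.4.29.191:
  89.0.0.0/10 (89.0.0.0 - 89.63.255.255)
  89.4.0.0/14 (89.4.0.0 - 89.7.255.255)
  89.4.24.0/21 (89.4.24.0 - 89.4.31.255)
Most specific is 89.4.24.0/21.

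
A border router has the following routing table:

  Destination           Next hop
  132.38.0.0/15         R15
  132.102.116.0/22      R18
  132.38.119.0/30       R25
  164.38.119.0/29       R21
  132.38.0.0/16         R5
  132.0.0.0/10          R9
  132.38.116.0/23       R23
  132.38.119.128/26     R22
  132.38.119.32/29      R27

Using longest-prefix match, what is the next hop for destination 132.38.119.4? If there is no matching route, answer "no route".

R5

Routes whose prefix contains 132.38.119.4:
  132.0.0.0/10 (132.0.0.0 - 132.63.255.255) -> R9
  132.38.0.0/15 (132.38.0.0 - 132.39.255.255) -> R15
  132.38.0.0/16 (132.38.0.0 - 132.38.255.255) -> R5
More-specific entries that do NOT match:
  132.38.119.0/30 (132.38.119.0 - 132.38.119.3) does not contain 132.38.119.4
  164.38.119.0/29 (164.38.119.0 - 164.38.119.7) does not contain 132.38.119.4
  132.38.119.32/29 (132.38.119.32 - 132.38.119.39) does not contain 132.38.119.4
  132.38.119.128/26 (132.38.119.128 - 132.38.119.191) does not contain 132.38.119.4
  132.38.116.0/23 (132.38.116.0 - 132.38.117.255) does not contain 132.38.119.4
  132.102.116.0/22 (132.102.116.0 - 132.102.119.255) does not contain 132.38.119.4
Longest matching prefix is /16 -> next hop R5.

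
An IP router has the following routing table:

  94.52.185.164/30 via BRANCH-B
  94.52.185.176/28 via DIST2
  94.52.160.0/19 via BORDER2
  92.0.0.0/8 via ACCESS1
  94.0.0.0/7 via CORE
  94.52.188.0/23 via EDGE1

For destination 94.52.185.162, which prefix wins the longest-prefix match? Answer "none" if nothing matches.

94.52.160.0/19

Entries matching 94.52.185.162:
  94.0.0.0/7 (94.0.0.0 - 95.255.255.255)
  94.52.160.0/19 (94.52.160.0 - 94.52.191.255)
Most specific is 94.52.160.0/19.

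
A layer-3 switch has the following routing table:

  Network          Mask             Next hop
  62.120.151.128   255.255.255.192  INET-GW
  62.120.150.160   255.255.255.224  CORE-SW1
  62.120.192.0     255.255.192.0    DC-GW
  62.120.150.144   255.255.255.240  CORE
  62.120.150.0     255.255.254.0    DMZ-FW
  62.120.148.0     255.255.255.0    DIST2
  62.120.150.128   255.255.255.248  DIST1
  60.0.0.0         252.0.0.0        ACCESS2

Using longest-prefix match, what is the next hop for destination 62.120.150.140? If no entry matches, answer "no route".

Routes whose prefix contains 62.120.150.140:
  60.0.0.0/6 (60.0.0.0 - 63.255.255.255) -> ACCESS2
  62.120.150.0/23 (62.120.150.0 - 62.120.151.255) -> DMZ-FW
More-specific entries that do NOT match:
  62.120.150.128/29 (62.120.150.128 - 62.120.150.135) does not contain 62.120.150.140
  62.120.150.144/28 (62.120.150.144 - 62.120.150.159) does not contain 62.120.150.140
  62.120.150.160/27 (62.120.150.160 - 62.120.150.191) does not contain 62.120.150.140
  62.120.151.128/26 (62.120.151.128 - 62.120.151.191) does not contain 62.120.150.140
  62.120.148.0/24 (62.120.148.0 - 62.120.148.255) does not contain 62.120.150.140
Longest matching prefix is /23 -> next hop DMZ-FW.

DMZ-FW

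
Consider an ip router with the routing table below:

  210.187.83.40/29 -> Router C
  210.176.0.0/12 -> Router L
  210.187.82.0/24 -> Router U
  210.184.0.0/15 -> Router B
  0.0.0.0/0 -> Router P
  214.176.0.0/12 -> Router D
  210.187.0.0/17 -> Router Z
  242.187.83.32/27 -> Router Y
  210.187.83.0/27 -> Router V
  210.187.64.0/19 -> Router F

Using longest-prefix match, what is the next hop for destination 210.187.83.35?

Router F

Routes whose prefix contains 210.187.83.35:
  0.0.0.0/0 (default, matches everything) -> Router P
  210.176.0.0/12 (210.176.0.0 - 210.191.255.255) -> Router L
  210.187.0.0/17 (210.187.0.0 - 210.187.127.255) -> Router Z
  210.187.64.0/19 (210.187.64.0 - 210.187.95.255) -> Router F
More-specific entries that do NOT match:
  210.187.83.40/29 (210.187.83.40 - 210.187.83.47) does not contain 210.187.83.35
  242.187.83.32/27 (242.187.83.32 - 242.187.83.63) does not contain 210.187.83.35
  210.187.83.0/27 (210.187.83.0 - 210.187.83.31) does not contain 210.187.83.35
  210.187.82.0/24 (210.187.82.0 - 210.187.82.255) does not contain 210.187.83.35
Longest matching prefix is /19 -> next hop Router F.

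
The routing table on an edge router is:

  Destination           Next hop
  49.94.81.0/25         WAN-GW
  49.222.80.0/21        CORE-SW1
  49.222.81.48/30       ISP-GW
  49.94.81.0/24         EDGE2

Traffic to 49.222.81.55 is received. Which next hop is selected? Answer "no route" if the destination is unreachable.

CORE-SW1

Routes whose prefix contains 49.222.81.55:
  49.222.80.0/21 (49.222.80.0 - 49.222.87.255) -> CORE-SW1
More-specific entries that do NOT match:
  49.222.81.48/30 (49.222.81.48 - 49.222.81.51) does not contain 49.222.81.55
  49.94.81.0/25 (49.94.81.0 - 49.94.81.127) does not contain 49.222.81.55
  49.94.81.0/24 (49.94.81.0 - 49.94.81.255) does not contain 49.222.81.55
Longest matching prefix is /21 -> next hop CORE-SW1.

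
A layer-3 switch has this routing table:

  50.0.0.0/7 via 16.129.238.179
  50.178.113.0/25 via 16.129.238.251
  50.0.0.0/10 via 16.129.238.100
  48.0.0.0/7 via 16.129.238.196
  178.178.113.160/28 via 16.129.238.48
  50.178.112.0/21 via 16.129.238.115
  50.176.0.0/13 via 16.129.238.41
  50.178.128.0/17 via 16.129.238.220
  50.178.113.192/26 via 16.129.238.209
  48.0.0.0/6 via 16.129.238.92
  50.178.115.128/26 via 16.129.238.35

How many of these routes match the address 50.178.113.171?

Prefixes containing 50.178.113.171:
  48.0.0.0/6 (48.0.0.0 - 51.255.255.255)
  50.0.0.0/7 (50.0.0.0 - 51.255.255.255)
  50.176.0.0/13 (50.176.0.0 - 50.183.255.255)
  50.178.112.0/21 (50.178.112.0 - 50.178.119.255)
Total matching entries: 4.

4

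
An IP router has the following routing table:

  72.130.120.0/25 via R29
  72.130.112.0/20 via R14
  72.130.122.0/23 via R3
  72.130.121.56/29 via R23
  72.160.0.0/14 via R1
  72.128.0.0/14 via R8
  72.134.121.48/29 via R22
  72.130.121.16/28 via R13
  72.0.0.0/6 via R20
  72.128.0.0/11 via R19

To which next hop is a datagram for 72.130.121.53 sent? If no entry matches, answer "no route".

Routes whose prefix contains 72.130.121.53:
  72.0.0.0/6 (72.0.0.0 - 75.255.255.255) -> R20
  72.128.0.0/11 (72.128.0.0 - 72.159.255.255) -> R19
  72.128.0.0/14 (72.128.0.0 - 72.131.255.255) -> R8
  72.130.112.0/20 (72.130.112.0 - 72.130.127.255) -> R14
More-specific entries that do NOT match:
  72.130.121.56/29 (72.130.121.56 - 72.130.121.63) does not contain 72.130.121.53
  72.134.121.48/29 (72.134.121.48 - 72.134.121.55) does not contain 72.130.121.53
  72.130.121.16/28 (72.130.121.16 - 72.130.121.31) does not contain 72.130.121.53
  72.130.120.0/25 (72.130.120.0 - 72.130.120.127) does not contain 72.130.121.53
  72.130.122.0/23 (72.130.122.0 - 72.130.123.255) does not contain 72.130.121.53
Longest matching prefix is /20 -> next hop R14.

R14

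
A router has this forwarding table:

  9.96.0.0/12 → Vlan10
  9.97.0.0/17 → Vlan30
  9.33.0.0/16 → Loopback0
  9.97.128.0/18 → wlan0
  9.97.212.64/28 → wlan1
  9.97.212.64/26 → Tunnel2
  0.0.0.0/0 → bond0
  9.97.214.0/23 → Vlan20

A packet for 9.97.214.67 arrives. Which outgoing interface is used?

Routes whose prefix contains 9.97.214.67:
  0.0.0.0/0 (default, matches everything) -> bond0
  9.96.0.0/12 (9.96.0.0 - 9.111.255.255) -> Vlan10
  9.97.214.0/23 (9.97.214.0 - 9.97.215.255) -> Vlan20
More-specific entries that do NOT match:
  9.97.212.64/28 (9.97.212.64 - 9.97.212.79) does not contain 9.97.214.67
  9.97.212.64/26 (9.97.212.64 - 9.97.212.127) does not contain 9.97.214.67
Longest matching prefix is /23 -> interface Vlan20.

Vlan20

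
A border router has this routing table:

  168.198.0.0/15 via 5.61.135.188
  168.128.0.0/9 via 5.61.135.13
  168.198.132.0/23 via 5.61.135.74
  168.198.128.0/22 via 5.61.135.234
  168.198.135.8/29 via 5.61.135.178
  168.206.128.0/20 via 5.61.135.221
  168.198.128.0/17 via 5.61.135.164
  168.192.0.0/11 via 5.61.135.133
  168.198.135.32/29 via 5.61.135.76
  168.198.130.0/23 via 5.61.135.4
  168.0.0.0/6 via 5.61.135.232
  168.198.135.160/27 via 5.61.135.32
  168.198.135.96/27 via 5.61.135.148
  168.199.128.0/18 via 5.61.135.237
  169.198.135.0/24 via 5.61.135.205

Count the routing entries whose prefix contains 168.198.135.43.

Prefixes containing 168.198.135.43:
  168.0.0.0/6 (168.0.0.0 - 171.255.255.255)
  168.128.0.0/9 (168.128.0.0 - 168.255.255.255)
  168.192.0.0/11 (168.192.0.0 - 168.223.255.255)
  168.198.0.0/15 (168.198.0.0 - 168.199.255.255)
  168.198.128.0/17 (168.198.128.0 - 168.198.255.255)
Total matching entries: 5.

5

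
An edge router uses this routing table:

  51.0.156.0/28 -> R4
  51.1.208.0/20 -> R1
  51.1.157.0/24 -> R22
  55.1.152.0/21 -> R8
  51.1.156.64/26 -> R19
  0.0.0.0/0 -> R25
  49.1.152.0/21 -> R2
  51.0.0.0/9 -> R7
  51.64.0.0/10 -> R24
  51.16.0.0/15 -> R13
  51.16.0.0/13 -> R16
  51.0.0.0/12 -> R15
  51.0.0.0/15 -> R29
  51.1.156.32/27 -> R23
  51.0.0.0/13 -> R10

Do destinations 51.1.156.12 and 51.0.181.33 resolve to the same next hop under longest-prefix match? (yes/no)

51.1.156.12: longest match 51.0.0.0/15 -> R29
51.0.181.33: longest match 51.0.0.0/15 -> R29

yes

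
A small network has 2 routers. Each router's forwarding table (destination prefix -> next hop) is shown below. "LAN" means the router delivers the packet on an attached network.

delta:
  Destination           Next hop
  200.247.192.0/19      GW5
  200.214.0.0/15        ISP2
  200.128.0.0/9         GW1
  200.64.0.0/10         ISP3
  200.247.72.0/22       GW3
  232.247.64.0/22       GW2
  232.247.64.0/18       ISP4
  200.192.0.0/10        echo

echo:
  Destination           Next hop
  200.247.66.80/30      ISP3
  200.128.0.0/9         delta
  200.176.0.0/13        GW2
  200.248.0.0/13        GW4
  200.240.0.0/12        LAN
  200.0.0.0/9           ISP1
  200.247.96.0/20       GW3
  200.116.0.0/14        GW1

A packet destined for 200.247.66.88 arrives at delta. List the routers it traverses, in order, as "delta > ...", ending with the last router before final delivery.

At delta: longest match for 200.247.66.88 is 200.192.0.0/10 -> echo
At echo: longest match for 200.247.66.88 is 200.240.0.0/12 -> LAN

delta > echo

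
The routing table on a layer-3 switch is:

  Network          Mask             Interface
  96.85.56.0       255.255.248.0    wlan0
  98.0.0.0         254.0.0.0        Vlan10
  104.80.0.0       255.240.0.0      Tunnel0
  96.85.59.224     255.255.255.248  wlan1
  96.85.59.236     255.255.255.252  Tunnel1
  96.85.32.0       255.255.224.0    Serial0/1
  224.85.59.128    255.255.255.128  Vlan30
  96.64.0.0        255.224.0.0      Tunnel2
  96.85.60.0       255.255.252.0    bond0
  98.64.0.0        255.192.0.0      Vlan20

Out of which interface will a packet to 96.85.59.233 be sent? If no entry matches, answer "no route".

Routes whose prefix contains 96.85.59.233:
  96.64.0.0/11 (96.64.0.0 - 96.95.255.255) -> Tunnel2
  96.85.32.0/19 (96.85.32.0 - 96.85.63.255) -> Serial0/1
  96.85.56.0/21 (96.85.56.0 - 96.85.63.255) -> wlan0
More-specific entries that do NOT match:
  96.85.59.236/30 (96.85.59.236 - 96.85.59.239) does not contain 96.85.59.233
  96.85.59.224/29 (96.85.59.224 - 96.85.59.231) does not contain 96.85.59.233
  224.85.59.128/25 (224.85.59.128 - 224.85.59.255) does not contain 96.85.59.233
  96.85.60.0/22 (96.85.60.0 - 96.85.63.255) does not contain 96.85.59.233
Longest matching prefix is /21 -> interface wlan0.

wlan0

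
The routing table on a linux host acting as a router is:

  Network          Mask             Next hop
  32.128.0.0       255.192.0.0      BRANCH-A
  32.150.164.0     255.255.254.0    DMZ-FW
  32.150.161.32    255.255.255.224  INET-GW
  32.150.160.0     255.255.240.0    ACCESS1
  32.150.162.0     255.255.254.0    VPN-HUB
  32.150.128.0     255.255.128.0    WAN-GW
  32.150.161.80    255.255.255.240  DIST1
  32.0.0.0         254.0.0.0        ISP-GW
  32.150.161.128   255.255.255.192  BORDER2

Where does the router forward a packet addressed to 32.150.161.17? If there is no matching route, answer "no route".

ACCESS1

Routes whose prefix contains 32.150.161.17:
  32.0.0.0/7 (32.0.0.0 - 33.255.255.255) -> ISP-GW
  32.128.0.0/10 (32.128.0.0 - 32.191.255.255) -> BRANCH-A
  32.150.128.0/17 (32.150.128.0 - 32.150.255.255) -> WAN-GW
  32.150.160.0/20 (32.150.160.0 - 32.150.175.255) -> ACCESS1
More-specific entries that do NOT match:
  32.150.161.80/28 (32.150.161.80 - 32.150.161.95) does not contain 32.150.161.17
  32.150.161.32/27 (32.150.161.32 - 32.150.161.63) does not contain 32.150.161.17
  32.150.161.128/26 (32.150.161.128 - 32.150.161.191) does not contain 32.150.161.17
  32.150.164.0/23 (32.150.164.0 - 32.150.165.255) does not contain 32.150.161.17
  32.150.162.0/23 (32.150.162.0 - 32.150.163.255) does not contain 32.150.161.17
Longest matching prefix is /20 -> next hop ACCESS1.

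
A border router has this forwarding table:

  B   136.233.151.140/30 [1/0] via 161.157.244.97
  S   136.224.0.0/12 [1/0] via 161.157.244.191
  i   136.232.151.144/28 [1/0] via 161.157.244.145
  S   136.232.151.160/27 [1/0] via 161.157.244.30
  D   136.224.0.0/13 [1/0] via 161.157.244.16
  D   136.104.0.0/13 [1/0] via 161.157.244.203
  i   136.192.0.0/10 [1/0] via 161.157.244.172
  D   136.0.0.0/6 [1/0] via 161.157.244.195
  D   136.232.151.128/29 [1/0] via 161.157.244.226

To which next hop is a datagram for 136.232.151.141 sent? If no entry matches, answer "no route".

Routes whose prefix contains 136.232.151.141:
  136.0.0.0/6 (136.0.0.0 - 139.255.255.255) -> 161.157.244.195
  136.192.0.0/10 (136.192.0.0 - 136.255.255.255) -> 161.157.244.172
  136.224.0.0/12 (136.224.0.0 - 136.239.255.255) -> 161.157.244.191
More-specific entries that do NOT match:
  136.233.151.140/30 (136.233.151.140 - 136.233.151.143) does not contain 136.232.151.141
  136.232.151.128/29 (136.232.151.128 - 136.232.151.135) does not contain 136.232.151.141
  136.232.151.144/28 (136.232.151.144 - 136.232.151.159) does not contain 136.232.151.141
  136.232.151.160/27 (136.232.151.160 - 136.232.151.191) does not contain 136.232.151.141
  136.224.0.0/13 (136.224.0.0 - 136.231.255.255) does not contain 136.232.151.141
  136.104.0.0/13 (136.104.0.0 - 136.111.255.255) does not contain 136.232.151.141
Longest matching prefix is /12 -> next hop 161.157.244.191.

161.157.244.191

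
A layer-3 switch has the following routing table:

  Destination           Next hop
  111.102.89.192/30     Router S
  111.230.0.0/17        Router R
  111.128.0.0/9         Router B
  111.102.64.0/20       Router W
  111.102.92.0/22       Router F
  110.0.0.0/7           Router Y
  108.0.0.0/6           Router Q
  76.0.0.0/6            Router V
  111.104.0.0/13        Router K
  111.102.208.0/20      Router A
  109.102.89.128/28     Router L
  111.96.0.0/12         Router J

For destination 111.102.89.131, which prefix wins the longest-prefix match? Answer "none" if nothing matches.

Entries matching 111.102.89.131:
  108.0.0.0/6 (108.0.0.0 - 111.255.255.255)
  110.0.0.0/7 (110.0.0.0 - 111.255.255.255)
  111.96.0.0/12 (111.96.0.0 - 111.111.255.255)
Most specific is 111.96.0.0/12.

111.96.0.0/12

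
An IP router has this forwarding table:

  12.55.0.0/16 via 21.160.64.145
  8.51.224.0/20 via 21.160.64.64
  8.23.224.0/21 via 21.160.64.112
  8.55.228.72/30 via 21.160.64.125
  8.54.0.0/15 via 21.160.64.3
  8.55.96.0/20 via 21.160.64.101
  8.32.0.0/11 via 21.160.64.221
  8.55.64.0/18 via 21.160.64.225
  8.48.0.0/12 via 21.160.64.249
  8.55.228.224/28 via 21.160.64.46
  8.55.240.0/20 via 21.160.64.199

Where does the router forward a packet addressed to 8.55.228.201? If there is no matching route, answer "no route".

21.160.64.3

Routes whose prefix contains 8.55.228.201:
  8.32.0.0/11 (8.32.0.0 - 8.63.255.255) -> 21.160.64.221
  8.48.0.0/12 (8.48.0.0 - 8.63.255.255) -> 21.160.64.249
  8.54.0.0/15 (8.54.0.0 - 8.55.255.255) -> 21.160.64.3
More-specific entries that do NOT match:
  8.55.228.72/30 (8.55.228.72 - 8.55.228.75) does not contain 8.55.228.201
  8.55.228.224/28 (8.55.228.224 - 8.55.228.239) does not contain 8.55.228.201
  8.23.224.0/21 (8.23.224.0 - 8.23.231.255) does not contain 8.55.228.201
  8.51.224.0/20 (8.51.224.0 - 8.51.239.255) does not contain 8.55.228.201
  8.55.96.0/20 (8.55.96.0 - 8.55.111.255) does not contain 8.55.228.201
  8.55.240.0/20 (8.55.240.0 - 8.55.255.255) does not contain 8.55.228.201
  8.55.64.0/18 (8.55.64.0 - 8.55.127.255) does not contain 8.55.228.201
  12.55.0.0/16 (12.55.0.0 - 12.55.255.255) does not contain 8.55.228.201
Longest matching prefix is /15 -> next hop 21.160.64.3.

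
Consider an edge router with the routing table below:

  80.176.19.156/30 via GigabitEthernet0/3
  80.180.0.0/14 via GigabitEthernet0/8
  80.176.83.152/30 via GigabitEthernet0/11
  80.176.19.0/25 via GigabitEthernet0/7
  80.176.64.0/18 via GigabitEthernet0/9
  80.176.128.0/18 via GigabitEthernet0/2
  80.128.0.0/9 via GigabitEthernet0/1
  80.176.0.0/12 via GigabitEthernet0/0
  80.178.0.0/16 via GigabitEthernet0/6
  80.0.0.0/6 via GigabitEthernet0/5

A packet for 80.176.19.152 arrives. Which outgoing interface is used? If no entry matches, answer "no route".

Routes whose prefix contains 80.176.19.152:
  80.0.0.0/6 (80.0.0.0 - 83.255.255.255) -> GigabitEthernet0/5
  80.128.0.0/9 (80.128.0.0 - 80.255.255.255) -> GigabitEthernet0/1
  80.176.0.0/12 (80.176.0.0 - 80.191.255.255) -> GigabitEthernet0/0
More-specific entries that do NOT match:
  80.176.19.156/30 (80.176.19.156 - 80.176.19.159) does not contain 80.176.19.152
  80.176.83.152/30 (80.176.83.152 - 80.176.83.155) does not contain 80.176.19.152
  80.176.19.0/25 (80.176.19.0 - 80.176.19.127) does not contain 80.176.19.152
  80.176.64.0/18 (80.176.64.0 - 80.176.127.255) does not contain 80.176.19.152
  80.176.128.0/18 (80.176.128.0 - 80.176.191.255) does not contain 80.176.19.152
  80.178.0.0/16 (80.178.0.0 - 80.178.255.255) does not contain 80.176.19.152
  80.180.0.0/14 (80.180.0.0 - 80.183.255.255) does not contain 80.176.19.152
Longest matching prefix is /12 -> interface GigabitEthernet0/0.

GigabitEthernet0/0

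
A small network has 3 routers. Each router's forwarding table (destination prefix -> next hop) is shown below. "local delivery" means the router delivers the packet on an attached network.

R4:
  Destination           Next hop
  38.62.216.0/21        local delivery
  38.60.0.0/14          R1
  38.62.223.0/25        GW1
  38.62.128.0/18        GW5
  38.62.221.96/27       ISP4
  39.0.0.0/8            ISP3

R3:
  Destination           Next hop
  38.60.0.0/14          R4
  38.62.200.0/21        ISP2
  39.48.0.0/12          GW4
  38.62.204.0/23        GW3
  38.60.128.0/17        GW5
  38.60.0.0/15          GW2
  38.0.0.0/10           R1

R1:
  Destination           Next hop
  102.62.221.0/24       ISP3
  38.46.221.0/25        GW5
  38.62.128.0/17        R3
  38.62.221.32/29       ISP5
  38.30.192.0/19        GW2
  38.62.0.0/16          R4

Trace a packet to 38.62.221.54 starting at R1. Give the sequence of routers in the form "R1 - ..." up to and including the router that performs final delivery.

R1 - R3 - R4

At R1: longest match for 38.62.221.54 is 38.62.128.0/17 -> R3
At R3: longest match for 38.62.221.54 is 38.60.0.0/14 -> R4
At R4: longest match for 38.62.221.54 is 38.62.216.0/21 -> local delivery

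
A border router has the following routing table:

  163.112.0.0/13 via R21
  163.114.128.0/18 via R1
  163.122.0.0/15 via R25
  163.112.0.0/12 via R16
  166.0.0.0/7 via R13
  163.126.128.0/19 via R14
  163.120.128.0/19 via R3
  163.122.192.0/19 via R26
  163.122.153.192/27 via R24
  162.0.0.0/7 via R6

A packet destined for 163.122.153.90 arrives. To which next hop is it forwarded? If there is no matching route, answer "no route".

R25

Routes whose prefix contains 163.122.153.90:
  162.0.0.0/7 (162.0.0.0 - 163.255.255.255) -> R6
  163.112.0.0/12 (163.112.0.0 - 163.127.255.255) -> R16
  163.122.0.0/15 (163.122.0.0 - 163.123.255.255) -> R25
More-specific entries that do NOT match:
  163.122.153.192/27 (163.122.153.192 - 163.122.153.223) does not contain 163.122.153.90
  163.126.128.0/19 (163.126.128.0 - 163.126.159.255) does not contain 163.122.153.90
  163.120.128.0/19 (163.120.128.0 - 163.120.159.255) does not contain 163.122.153.90
  163.122.192.0/19 (163.122.192.0 - 163.122.223.255) does not contain 163.122.153.90
  163.114.128.0/18 (163.114.128.0 - 163.114.191.255) does not contain 163.122.153.90
Longest matching prefix is /15 -> next hop R25.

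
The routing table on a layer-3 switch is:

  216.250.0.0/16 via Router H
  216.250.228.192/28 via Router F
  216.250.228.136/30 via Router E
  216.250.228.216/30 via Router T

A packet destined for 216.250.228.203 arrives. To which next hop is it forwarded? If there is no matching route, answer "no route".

Router F

Routes whose prefix contains 216.250.228.203:
  216.250.0.0/16 (216.250.0.0 - 216.250.255.255) -> Router H
  216.250.228.192/28 (216.250.228.192 - 216.250.228.207) -> Router F
More-specific entries that do NOT match:
  216.250.228.136/30 (216.250.228.136 - 216.250.228.139) does not contain 216.250.228.203
  216.250.228.216/30 (216.250.228.216 - 216.250.228.219) does not contain 216.250.228.203
Longest matching prefix is /28 -> next hop Router F.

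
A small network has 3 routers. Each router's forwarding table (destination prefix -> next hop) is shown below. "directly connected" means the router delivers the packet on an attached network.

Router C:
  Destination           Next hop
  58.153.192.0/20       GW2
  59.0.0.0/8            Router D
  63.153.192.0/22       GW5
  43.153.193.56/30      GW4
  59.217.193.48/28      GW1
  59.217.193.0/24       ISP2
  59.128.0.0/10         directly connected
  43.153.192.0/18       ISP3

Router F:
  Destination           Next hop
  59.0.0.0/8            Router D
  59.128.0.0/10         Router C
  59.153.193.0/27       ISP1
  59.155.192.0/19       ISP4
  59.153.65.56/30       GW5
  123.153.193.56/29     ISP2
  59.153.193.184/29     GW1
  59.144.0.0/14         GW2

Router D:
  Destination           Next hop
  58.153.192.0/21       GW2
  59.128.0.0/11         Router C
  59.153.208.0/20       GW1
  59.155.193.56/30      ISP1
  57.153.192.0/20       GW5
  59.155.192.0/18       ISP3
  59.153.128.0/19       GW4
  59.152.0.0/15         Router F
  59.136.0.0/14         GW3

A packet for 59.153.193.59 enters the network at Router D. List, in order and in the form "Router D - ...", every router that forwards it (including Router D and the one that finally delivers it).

Router D - Router F - Router C

At Router D: longest match for 59.153.193.59 is 59.152.0.0/15 -> Router F
At Router F: longest match for 59.153.193.59 is 59.128.0.0/10 -> Router C
At Router C: longest match for 59.153.193.59 is 59.128.0.0/10 -> directly connected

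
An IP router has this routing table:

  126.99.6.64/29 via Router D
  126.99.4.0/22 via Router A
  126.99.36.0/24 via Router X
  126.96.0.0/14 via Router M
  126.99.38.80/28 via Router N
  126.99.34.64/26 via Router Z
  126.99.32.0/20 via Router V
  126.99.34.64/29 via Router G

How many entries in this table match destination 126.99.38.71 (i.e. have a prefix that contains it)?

Prefixes containing 126.99.38.71:
  126.96.0.0/14 (126.96.0.0 - 126.99.255.255)
  126.99.32.0/20 (126.99.32.0 - 126.99.47.255)
Total matching entries: 2.

2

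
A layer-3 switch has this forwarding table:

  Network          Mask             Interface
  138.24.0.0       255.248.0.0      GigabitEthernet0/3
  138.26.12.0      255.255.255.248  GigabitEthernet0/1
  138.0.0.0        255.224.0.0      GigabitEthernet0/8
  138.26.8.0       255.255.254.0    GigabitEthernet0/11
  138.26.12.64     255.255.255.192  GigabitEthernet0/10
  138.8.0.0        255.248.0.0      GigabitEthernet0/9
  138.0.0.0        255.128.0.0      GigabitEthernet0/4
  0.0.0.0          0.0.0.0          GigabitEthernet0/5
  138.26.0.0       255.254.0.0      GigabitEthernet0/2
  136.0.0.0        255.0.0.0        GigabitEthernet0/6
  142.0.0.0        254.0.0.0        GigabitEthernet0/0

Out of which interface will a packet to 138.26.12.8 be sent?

GigabitEthernet0/2

Routes whose prefix contains 138.26.12.8:
  0.0.0.0/0 (default, matches everything) -> GigabitEthernet0/5
  138.0.0.0/9 (138.0.0.0 - 138.127.255.255) -> GigabitEthernet0/4
  138.0.0.0/11 (138.0.0.0 - 138.31.255.255) -> GigabitEthernet0/8
  138.24.0.0/13 (138.24.0.0 - 138.31.255.255) -> GigabitEthernet0/3
  138.26.0.0/15 (138.26.0.0 - 138.27.255.255) -> GigabitEthernet0/2
More-specific entries that do NOT match:
  138.26.12.0/29 (138.26.12.0 - 138.26.12.7) does not contain 138.26.12.8
  138.26.12.64/26 (138.26.12.64 - 138.26.12.127) does not contain 138.26.12.8
  138.26.8.0/23 (138.26.8.0 - 138.26.9.255) does not contain 138.26.12.8
Longest matching prefix is /15 -> interface GigabitEthernet0/2.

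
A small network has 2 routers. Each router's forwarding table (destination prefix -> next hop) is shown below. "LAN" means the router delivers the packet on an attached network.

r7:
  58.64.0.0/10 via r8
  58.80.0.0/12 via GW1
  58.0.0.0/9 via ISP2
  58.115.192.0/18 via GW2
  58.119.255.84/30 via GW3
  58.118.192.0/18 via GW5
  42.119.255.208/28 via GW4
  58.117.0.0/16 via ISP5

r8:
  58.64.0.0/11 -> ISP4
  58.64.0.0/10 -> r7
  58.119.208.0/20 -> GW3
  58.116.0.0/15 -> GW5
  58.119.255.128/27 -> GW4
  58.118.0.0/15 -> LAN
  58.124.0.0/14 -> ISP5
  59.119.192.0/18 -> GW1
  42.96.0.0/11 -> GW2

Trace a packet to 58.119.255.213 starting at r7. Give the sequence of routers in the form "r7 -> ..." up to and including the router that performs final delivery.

r7 -> r8

At r7: longest match for 58.119.255.213 is 58.64.0.0/10 -> r8
At r8: longest match for 58.119.255.213 is 58.118.0.0/15 -> LAN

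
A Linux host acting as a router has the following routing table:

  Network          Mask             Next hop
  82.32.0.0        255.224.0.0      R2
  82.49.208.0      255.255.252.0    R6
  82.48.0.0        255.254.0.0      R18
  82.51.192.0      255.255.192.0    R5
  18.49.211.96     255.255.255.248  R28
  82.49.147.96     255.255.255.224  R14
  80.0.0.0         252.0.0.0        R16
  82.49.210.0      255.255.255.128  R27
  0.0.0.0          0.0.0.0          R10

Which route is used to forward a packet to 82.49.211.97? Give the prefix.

Entries matching 82.49.211.97:
  0.0.0.0/0 (default, matches everything)
  80.0.0.0/6 (80.0.0.0 - 83.255.255.255)
  82.32.0.0/11 (82.32.0.0 - 82.63.255.255)
  82.48.0.0/15 (82.48.0.0 - 82.49.255.255)
  82.49.208.0/22 (82.49.208.0 - 82.49.211.255)
Most specific is 82.49.208.0/22.

82.49.208.0/22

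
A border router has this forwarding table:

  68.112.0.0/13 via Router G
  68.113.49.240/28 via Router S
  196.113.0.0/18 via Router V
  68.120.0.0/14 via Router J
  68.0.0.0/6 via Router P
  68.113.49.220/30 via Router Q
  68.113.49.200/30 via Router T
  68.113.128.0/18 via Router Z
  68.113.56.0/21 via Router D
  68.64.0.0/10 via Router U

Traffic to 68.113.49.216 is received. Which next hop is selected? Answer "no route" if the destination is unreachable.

Router G

Routes whose prefix contains 68.113.49.216:
  68.0.0.0/6 (68.0.0.0 - 71.255.255.255) -> Router P
  68.64.0.0/10 (68.64.0.0 - 68.127.255.255) -> Router U
  68.112.0.0/13 (68.112.0.0 - 68.119.255.255) -> Router G
More-specific entries that do NOT match:
  68.113.49.220/30 (68.113.49.220 - 68.113.49.223) does not contain 68.113.49.216
  68.113.49.200/30 (68.113.49.200 - 68.113.49.203) does not contain 68.113.49.216
  68.113.49.240/28 (68.113.49.240 - 68.113.49.255) does not contain 68.113.49.216
  68.113.56.0/21 (68.113.56.0 - 68.113.63.255) does not contain 68.113.49.216
  196.113.0.0/18 (196.113.0.0 - 196.113.63.255) does not contain 68.113.49.216
  68.113.128.0/18 (68.113.128.0 - 68.113.191.255) does not contain 68.113.49.216
  68.120.0.0/14 (68.120.0.0 - 68.123.255.255) does not contain 68.113.49.216
Longest matching prefix is /13 -> next hop Router G.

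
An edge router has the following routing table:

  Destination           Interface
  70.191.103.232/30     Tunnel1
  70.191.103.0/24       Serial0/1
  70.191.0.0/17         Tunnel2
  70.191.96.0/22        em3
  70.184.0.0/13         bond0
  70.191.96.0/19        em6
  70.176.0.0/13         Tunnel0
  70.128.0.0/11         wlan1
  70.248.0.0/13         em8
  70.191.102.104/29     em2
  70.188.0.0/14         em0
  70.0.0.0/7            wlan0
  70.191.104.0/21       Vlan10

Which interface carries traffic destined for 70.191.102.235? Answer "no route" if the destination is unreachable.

em6

Routes whose prefix contains 70.191.102.235:
  70.0.0.0/7 (70.0.0.0 - 71.255.255.255) -> wlan0
  70.184.0.0/13 (70.184.0.0 - 70.191.255.255) -> bond0
  70.188.0.0/14 (70.188.0.0 - 70.191.255.255) -> em0
  70.191.0.0/17 (70.191.0.0 - 70.191.127.255) -> Tunnel2
  70.191.96.0/19 (70.191.96.0 - 70.191.127.255) -> em6
More-specific entries that do NOT match:
  70.191.103.232/30 (70.191.103.232 - 70.191.103.235) does not contain 70.191.102.235
  70.191.102.104/29 (70.191.102.104 - 70.191.102.111) does not contain 70.191.102.235
  70.191.103.0/24 (70.191.103.0 - 70.191.103.255) does not contain 70.191.102.235
  70.191.96.0/22 (70.191.96.0 - 70.191.99.255) does not contain 70.191.102.235
  70.191.104.0/21 (70.191.104.0 - 70.191.111.255) does not contain 70.191.102.235
Longest matching prefix is /19 -> interface em6.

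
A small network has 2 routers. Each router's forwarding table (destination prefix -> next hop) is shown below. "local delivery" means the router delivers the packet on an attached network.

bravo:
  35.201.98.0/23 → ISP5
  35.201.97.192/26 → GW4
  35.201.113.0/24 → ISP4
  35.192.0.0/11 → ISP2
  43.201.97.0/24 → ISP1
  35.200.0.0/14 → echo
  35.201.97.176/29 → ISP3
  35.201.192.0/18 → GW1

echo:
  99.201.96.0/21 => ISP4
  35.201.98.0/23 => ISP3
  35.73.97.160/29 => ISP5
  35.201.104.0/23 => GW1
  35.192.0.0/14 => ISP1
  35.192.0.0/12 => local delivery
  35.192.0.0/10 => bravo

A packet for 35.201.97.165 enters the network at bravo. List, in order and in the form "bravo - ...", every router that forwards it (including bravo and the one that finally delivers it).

At bravo: longest match for 35.201.97.165 is 35.200.0.0/14 -> echo
At echo: longest match for 35.201.97.165 is 35.192.0.0/12 -> local delivery

bravo - echo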